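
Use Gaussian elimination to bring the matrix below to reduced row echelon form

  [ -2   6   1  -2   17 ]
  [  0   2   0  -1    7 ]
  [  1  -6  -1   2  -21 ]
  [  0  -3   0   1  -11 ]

[[1, 0, 0, 0, 4], [0, 1, 0, 0, 4], [0, 0, 1, 0, 3], [0, 0, 0, 1, 1]]

R1 -> -1/2·R1
  [ 1  -3  -1/2   1  -17/2 ]
  [ 0   2     0  -1      7 ]
  [ 1  -6    -1   2    -21 ]
  [ 0  -3     0   1    -11 ]
R3 -> R3 − R1
  [ 1  -3  -1/2   1  -17/2 ]
  [ 0   2     0  -1      7 ]
  [ 0  -3  -1/2   1  -25/2 ]
  [ 0  -3     0   1    -11 ]
R2 -> 1/2·R2
  [ 1  -3  -1/2     1  -17/2 ]
  [ 0   1     0  -1/2    7/2 ]
  [ 0  -3  -1/2     1  -25/2 ]
  [ 0  -3     0     1    -11 ]
R3 -> R3 + 3·R2
  [ 1  -3  -1/2     1  -17/2 ]
  [ 0   1     0  -1/2    7/2 ]
  [ 0   0  -1/2  -1/2     -2 ]
  [ 0  -3     0     1    -11 ]
R4 -> R4 + 3·R2
  [ 1  -3  -1/2     1  -17/2 ]
  [ 0   1     0  -1/2    7/2 ]
  [ 0   0  -1/2  -1/2     -2 ]
  [ 0   0     0  -1/2   -1/2 ]
R3 -> -2·R3
  [ 1  -3  -1/2     1  -17/2 ]
  [ 0   1     0  -1/2    7/2 ]
  [ 0   0     1     1      4 ]
  [ 0   0     0  -1/2   -1/2 ]
R4 -> -2·R4
  [ 1  -3  -1/2     1  -17/2 ]
  [ 0   1     0  -1/2    7/2 ]
  [ 0   0     1     1      4 ]
  [ 0   0     0     1      1 ]
R3 -> R3 − R4
  [ 1  -3  -1/2     1  -17/2 ]
  [ 0   1     0  -1/2    7/2 ]
  [ 0   0     1     0      3 ]
  [ 0   0     0     1      1 ]
R2 -> R2 + 1/2·R4
  [ 1  -3  -1/2  1  -17/2 ]
  [ 0   1     0  0      4 ]
  [ 0   0     1  0      3 ]
  [ 0   0     0  1      1 ]
R1 -> R1 − R4
  [ 1  -3  -1/2  0  -19/2 ]
  [ 0   1     0  0      4 ]
  [ 0   0     1  0      3 ]
  [ 0   0     0  1      1 ]
R1 -> R1 + 1/2·R3
  [ 1  -3  0  0  -8 ]
  [ 0   1  0  0   4 ]
  [ 0   0  1  0   3 ]
  [ 0   0  0  1   1 ]
R1 -> R1 + 3·R2
  [ 1  0  0  0  4 ]
  [ 0  1  0  0  4 ]
  [ 0  0  1  0  3 ]
  [ 0  0  0  1  1 ]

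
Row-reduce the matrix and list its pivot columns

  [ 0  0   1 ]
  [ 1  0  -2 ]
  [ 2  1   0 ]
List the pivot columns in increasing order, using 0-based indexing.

0, 1, 2

r1 <=> r2
  [ 1  0  -2 ]
  [ 0  0   1 ]
  [ 2  1   0 ]
r3 ← r3 − 2·r1
  [ 1  0  -2 ]
  [ 0  0   1 ]
  [ 0  1   4 ]
r2 <=> r3
  [ 1  0  -2 ]
  [ 0  1   4 ]
  [ 0  0   1 ]
r2 ← r2 − 4·r3
  [ 1  0  -2 ]
  [ 0  1   0 ]
  [ 0  0   1 ]
r1 ← r1 + 2·r3
  [ 1  0  0 ]
  [ 0  1  0 ]
  [ 0  0  1 ]
Pivot columns are the columns containing a leading 1.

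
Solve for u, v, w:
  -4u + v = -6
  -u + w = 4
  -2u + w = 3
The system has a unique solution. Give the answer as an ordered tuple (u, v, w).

(1, -2, 5)

Form the augmented matrix and row-reduce:
  [ -4  1  0  |  -6 ]
  [ -1  0  1  |   4 ]
  [ -2  0  1  |   3 ]
Multiply ρ1 by -1/4.
  [  1  -1/4  0  |  3/2 ]
  [ -1     0  1  |    4 ]
  [ -2     0  1  |    3 ]
Add ρ1 to ρ2.
  [  1  -1/4  0  |   3/2 ]
  [  0  -1/4  1  |  11/2 ]
  [ -2     0  1  |     3 ]
Add 2 times ρ1 to ρ3.
  [ 1  -1/4  0  |   3/2 ]
  [ 0  -1/4  1  |  11/2 ]
  [ 0  -1/2  1  |     6 ]
Multiply ρ2 by -4.
  [ 1  -1/4   0  |  3/2 ]
  [ 0     1  -4  |  -22 ]
  [ 0  -1/2   1  |    6 ]
Add 1/2 times ρ2 to ρ3.
  [ 1  -1/4   0  |  3/2 ]
  [ 0     1  -4  |  -22 ]
  [ 0     0  -1  |   -5 ]
Multiply ρ3 by -1.
  [ 1  -1/4   0  |  3/2 ]
  [ 0     1  -4  |  -22 ]
  [ 0     0   1  |    5 ]
Add 4 times ρ3 to ρ2.
  [ 1  -1/4  0  |  3/2 ]
  [ 0     1  0  |   -2 ]
  [ 0     0  1  |    5 ]
Add 1/4 times ρ2 to ρ1.
  [ 1  0  0  |   1 ]
  [ 0  1  0  |  -2 ]
  [ 0  0  1  |   5 ]
Reading off the last column: u = 1, v = -2, w = 5.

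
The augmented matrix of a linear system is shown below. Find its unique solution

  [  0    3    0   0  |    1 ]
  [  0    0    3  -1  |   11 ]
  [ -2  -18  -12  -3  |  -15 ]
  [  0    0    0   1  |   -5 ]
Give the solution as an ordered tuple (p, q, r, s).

ρ1 ↔ ρ3
ρ1 := -1/2·ρ1
ρ2 ↔ ρ3
ρ2 := 1/3·ρ2
ρ3 := 1/3·ρ3
ρ3 := ρ3 + 1/3·ρ4
ρ1 := ρ1 − 3/2·ρ4
ρ1 := ρ1 − 6·ρ3
ρ1 := ρ1 − 9·ρ2
Reading off the last column: p = 0, q = 1/3, r = 2, s = -5.

(0, 1/3, 2, -5)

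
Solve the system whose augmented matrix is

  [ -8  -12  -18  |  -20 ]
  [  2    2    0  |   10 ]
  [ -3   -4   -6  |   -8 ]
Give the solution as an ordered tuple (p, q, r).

R1 → -1/8·R1
  [  1  3/2  9/4  |  5/2 ]
  [  2    2    0  |   10 ]
  [ -3   -4   -6  |   -8 ]
R2 → R2 − 2·R1
  [  1  3/2   9/4  |  5/2 ]
  [  0   -1  -9/2  |    5 ]
  [ -3   -4    -6  |   -8 ]
R3 → R3 + 3·R1
  [ 1  3/2   9/4  |   5/2 ]
  [ 0   -1  -9/2  |     5 ]
  [ 0  1/2   3/4  |  -1/2 ]
R2 → -1·R2
  [ 1  3/2  9/4  |   5/2 ]
  [ 0    1  9/2  |    -5 ]
  [ 0  1/2  3/4  |  -1/2 ]
R3 → R3 − 1/2·R2
  [ 1  3/2   9/4  |  5/2 ]
  [ 0    1   9/2  |   -5 ]
  [ 0    0  -3/2  |    2 ]
R3 → -2/3·R3
  [ 1  3/2  9/4  |   5/2 ]
  [ 0    1  9/2  |    -5 ]
  [ 0    0    1  |  -4/3 ]
R2 → R2 − 9/2·R3
  [ 1  3/2  9/4  |   5/2 ]
  [ 0    1    0  |     1 ]
  [ 0    0    1  |  -4/3 ]
R1 → R1 − 9/4·R3
  [ 1  3/2  0  |  11/2 ]
  [ 0    1  0  |     1 ]
  [ 0    0  1  |  -4/3 ]
R1 → R1 − 3/2·R2
  [ 1  0  0  |     4 ]
  [ 0  1  0  |     1 ]
  [ 0  0  1  |  -4/3 ]
Reading off the last column: p = 4, q = 1, r = -4/3.

(4, 1, -4/3)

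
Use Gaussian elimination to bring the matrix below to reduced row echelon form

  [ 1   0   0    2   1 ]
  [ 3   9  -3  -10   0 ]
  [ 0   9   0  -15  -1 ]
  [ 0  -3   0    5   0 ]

R2 -> R2 − 3·R1
  [ 1   0   0    2   1 ]
  [ 0   9  -3  -16  -3 ]
  [ 0   9   0  -15  -1 ]
  [ 0  -3   0    5   0 ]
R2 -> 1/9·R2
  [ 1   0     0      2     1 ]
  [ 0   1  -1/3  -16/9  -1/3 ]
  [ 0   9     0    -15    -1 ]
  [ 0  -3     0      5     0 ]
R3 -> R3 − 9·R2
  [ 1   0     0      2     1 ]
  [ 0   1  -1/3  -16/9  -1/3 ]
  [ 0   0     3      1     2 ]
  [ 0  -3     0      5     0 ]
R4 -> R4 + 3·R2
  [ 1  0     0      2     1 ]
  [ 0  1  -1/3  -16/9  -1/3 ]
  [ 0  0     3      1     2 ]
  [ 0  0    -1   -1/3    -1 ]
R3 -> 1/3·R3
  [ 1  0     0      2     1 ]
  [ 0  1  -1/3  -16/9  -1/3 ]
  [ 0  0     1    1/3   2/3 ]
  [ 0  0    -1   -1/3    -1 ]
R4 -> R4 + R3
  [ 1  0     0      2     1 ]
  [ 0  1  -1/3  -16/9  -1/3 ]
  [ 0  0     1    1/3   2/3 ]
  [ 0  0     0      0  -1/3 ]
R4 -> -3·R4
  [ 1  0     0      2     1 ]
  [ 0  1  -1/3  -16/9  -1/3 ]
  [ 0  0     1    1/3   2/3 ]
  [ 0  0     0      0     1 ]
R3 -> R3 − 2/3·R4
  [ 1  0     0      2     1 ]
  [ 0  1  -1/3  -16/9  -1/3 ]
  [ 0  0     1    1/3     0 ]
  [ 0  0     0      0     1 ]
R2 -> R2 + 1/3·R4
  [ 1  0     0      2  1 ]
  [ 0  1  -1/3  -16/9  0 ]
  [ 0  0     1    1/3  0 ]
  [ 0  0     0      0  1 ]
R1 -> R1 − R4
  [ 1  0     0      2  0 ]
  [ 0  1  -1/3  -16/9  0 ]
  [ 0  0     1    1/3  0 ]
  [ 0  0     0      0  1 ]
R2 -> R2 + 1/3·R3
  [ 1  0  0     2  0 ]
  [ 0  1  0  -5/3  0 ]
  [ 0  0  1   1/3  0 ]
  [ 0  0  0     0  1 ]

[[1, 0, 0, 2, 0], [0, 1, 0, -5/3, 0], [0, 0, 1, 1/3, 0], [0, 0, 0, 0, 1]]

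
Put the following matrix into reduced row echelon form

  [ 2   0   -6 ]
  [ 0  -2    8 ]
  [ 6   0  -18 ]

R1 ← 1/2·R1
  [ 1   0   -3 ]
  [ 0  -2    8 ]
  [ 6   0  -18 ]
R3 ← R3 − 6·R1
  [ 1   0  -3 ]
  [ 0  -2   8 ]
  [ 0   0   0 ]
R2 ← -1/2·R2
  [ 1  0  -3 ]
  [ 0  1  -4 ]
  [ 0  0   0 ]

[[1, 0, -3], [0, 1, -4], [0, 0, 0]]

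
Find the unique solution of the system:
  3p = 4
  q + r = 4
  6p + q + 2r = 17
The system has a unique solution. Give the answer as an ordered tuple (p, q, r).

(4/3, -1, 5)

Form the augmented matrix and row-reduce:
  [ 3  0  0  |   4 ]
  [ 0  1  1  |   4 ]
  [ 6  1  2  |  17 ]
ρ1 -> 1/3·ρ1
  [ 1  0  0  |  4/3 ]
  [ 0  1  1  |    4 ]
  [ 6  1  2  |   17 ]
ρ3 -> ρ3 − 6·ρ1
  [ 1  0  0  |  4/3 ]
  [ 0  1  1  |    4 ]
  [ 0  1  2  |    9 ]
ρ3 -> ρ3 − ρ2
  [ 1  0  0  |  4/3 ]
  [ 0  1  1  |    4 ]
  [ 0  0  1  |    5 ]
ρ2 -> ρ2 − ρ3
  [ 1  0  0  |  4/3 ]
  [ 0  1  0  |   -1 ]
  [ 0  0  1  |    5 ]
Reading off the last column: p = 4/3, q = -1, r = 5.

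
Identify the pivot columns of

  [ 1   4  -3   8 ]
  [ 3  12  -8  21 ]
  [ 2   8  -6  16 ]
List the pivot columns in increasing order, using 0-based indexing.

R2 ← R2 − 3·R1
  [ 1  4  -3   8 ]
  [ 0  0   1  -3 ]
  [ 2  8  -6  16 ]
R3 ← R3 − 2·R1
  [ 1  4  -3   8 ]
  [ 0  0   1  -3 ]
  [ 0  0   0   0 ]
R1 ← R1 + 3·R2
  [ 1  4  0  -1 ]
  [ 0  0  1  -3 ]
  [ 0  0  0   0 ]
Pivot columns are the columns containing a leading 1.

0, 2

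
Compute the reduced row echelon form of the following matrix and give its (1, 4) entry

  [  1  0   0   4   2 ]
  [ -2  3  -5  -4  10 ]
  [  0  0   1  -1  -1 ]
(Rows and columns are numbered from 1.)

4

ρ2 := ρ2 + 2·ρ1
  [ 1  0   0   4   2 ]
  [ 0  3  -5   4  14 ]
  [ 0  0   1  -1  -1 ]
ρ2 := 1/3·ρ2
  [ 1  0     0    4     2 ]
  [ 0  1  -5/3  4/3  14/3 ]
  [ 0  0     1   -1    -1 ]
ρ2 := ρ2 + 5/3·ρ3
  [ 1  0  0     4   2 ]
  [ 0  1  0  -1/3   3 ]
  [ 0  0  1    -1  -1 ]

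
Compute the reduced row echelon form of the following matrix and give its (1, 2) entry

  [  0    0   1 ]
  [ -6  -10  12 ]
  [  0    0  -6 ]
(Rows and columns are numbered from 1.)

5/3

r1 <=> r2
  [ -6  -10  12 ]
  [  0    0   1 ]
  [  0    0  -6 ]
r1 -> -1/6·r1
  [ 1  5/3  -2 ]
  [ 0    0   1 ]
  [ 0    0  -6 ]
r3 -> r3 + 6·r2
  [ 1  5/3  -2 ]
  [ 0    0   1 ]
  [ 0    0   0 ]
r1 -> r1 + 2·r2
  [ 1  5/3  0 ]
  [ 0    0  1 ]
  [ 0    0  0 ]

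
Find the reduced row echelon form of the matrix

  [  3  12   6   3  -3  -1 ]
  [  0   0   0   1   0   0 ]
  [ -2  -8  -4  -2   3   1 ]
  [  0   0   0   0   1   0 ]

R1 → 1/3·R1
  [  1   4   2   1  -1  -1/3 ]
  [  0   0   0   1   0     0 ]
  [ -2  -8  -4  -2   3     1 ]
  [  0   0   0   0   1     0 ]
R3 → R3 + 2·R1
  [ 1  4  2  1  -1  -1/3 ]
  [ 0  0  0  1   0     0 ]
  [ 0  0  0  0   1   1/3 ]
  [ 0  0  0  0   1     0 ]
R4 → R4 − R3
  [ 1  4  2  1  -1  -1/3 ]
  [ 0  0  0  1   0     0 ]
  [ 0  0  0  0   1   1/3 ]
  [ 0  0  0  0   0  -1/3 ]
R4 → -3·R4
  [ 1  4  2  1  -1  -1/3 ]
  [ 0  0  0  1   0     0 ]
  [ 0  0  0  0   1   1/3 ]
  [ 0  0  0  0   0     1 ]
R3 → R3 − 1/3·R4
  [ 1  4  2  1  -1  -1/3 ]
  [ 0  0  0  1   0     0 ]
  [ 0  0  0  0   1     0 ]
  [ 0  0  0  0   0     1 ]
R1 → R1 + 1/3·R4
  [ 1  4  2  1  -1  0 ]
  [ 0  0  0  1   0  0 ]
  [ 0  0  0  0   1  0 ]
  [ 0  0  0  0   0  1 ]
R1 → R1 + R3
  [ 1  4  2  1  0  0 ]
  [ 0  0  0  1  0  0 ]
  [ 0  0  0  0  1  0 ]
  [ 0  0  0  0  0  1 ]
R1 → R1 − R2
  [ 1  4  2  0  0  0 ]
  [ 0  0  0  1  0  0 ]
  [ 0  0  0  0  1  0 ]
  [ 0  0  0  0  0  1 ]

[[1, 4, 2, 0, 0, 0], [0, 0, 0, 1, 0, 0], [0, 0, 0, 0, 1, 0], [0, 0, 0, 0, 0, 1]]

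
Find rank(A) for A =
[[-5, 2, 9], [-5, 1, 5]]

r1 ← -1/5·r1
  [  1  -2/5  -9/5 ]
  [ -5     1     5 ]
r2 ← r2 + 5·r1
  [ 1  -2/5  -9/5 ]
  [ 0    -1    -4 ]
r2 ← -1·r2
  [ 1  -2/5  -9/5 ]
  [ 0     1     4 ]
r1 ← r1 + 2/5·r2
  [ 1  0  -1/5 ]
  [ 0  1     4 ]
The reduced form has 2 nonzero rows.

rank = 2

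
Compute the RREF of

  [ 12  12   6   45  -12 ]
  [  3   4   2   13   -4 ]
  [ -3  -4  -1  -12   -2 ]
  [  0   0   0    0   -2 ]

[[1, 0, 0, 2, 0], [0, 1, 0, 5/4, 0], [0, 0, 1, 1, 0], [0, 0, 0, 0, 1]]

r1 → 1/12·r1
  [  1   1  1/2  15/4  -1 ]
  [  3   4    2    13  -4 ]
  [ -3  -4   -1   -12  -2 ]
  [  0   0    0     0  -2 ]
r2 → r2 − 3·r1
  [  1   1  1/2  15/4  -1 ]
  [  0   1  1/2   7/4  -1 ]
  [ -3  -4   -1   -12  -2 ]
  [  0   0    0     0  -2 ]
r3 → r3 + 3·r1
  [ 1   1  1/2  15/4  -1 ]
  [ 0   1  1/2   7/4  -1 ]
  [ 0  -1  1/2  -3/4  -5 ]
  [ 0   0    0     0  -2 ]
r3 → r3 + r2
  [ 1  1  1/2  15/4  -1 ]
  [ 0  1  1/2   7/4  -1 ]
  [ 0  0    1     1  -6 ]
  [ 0  0    0     0  -2 ]
r4 → -1/2·r4
  [ 1  1  1/2  15/4  -1 ]
  [ 0  1  1/2   7/4  -1 ]
  [ 0  0    1     1  -6 ]
  [ 0  0    0     0   1 ]
r3 → r3 + 6·r4
  [ 1  1  1/2  15/4  -1 ]
  [ 0  1  1/2   7/4  -1 ]
  [ 0  0    1     1   0 ]
  [ 0  0    0     0   1 ]
r2 → r2 + r4
  [ 1  1  1/2  15/4  -1 ]
  [ 0  1  1/2   7/4   0 ]
  [ 0  0    1     1   0 ]
  [ 0  0    0     0   1 ]
r1 → r1 + r4
  [ 1  1  1/2  15/4  0 ]
  [ 0  1  1/2   7/4  0 ]
  [ 0  0    1     1  0 ]
  [ 0  0    0     0  1 ]
r2 → r2 − 1/2·r3
  [ 1  1  1/2  15/4  0 ]
  [ 0  1    0   5/4  0 ]
  [ 0  0    1     1  0 ]
  [ 0  0    0     0  1 ]
r1 → r1 − 1/2·r3
  [ 1  1  0  13/4  0 ]
  [ 0  1  0   5/4  0 ]
  [ 0  0  1     1  0 ]
  [ 0  0  0     0  1 ]
r1 → r1 − r2
  [ 1  0  0    2  0 ]
  [ 0  1  0  5/4  0 ]
  [ 0  0  1    1  0 ]
  [ 0  0  0    0  1 ]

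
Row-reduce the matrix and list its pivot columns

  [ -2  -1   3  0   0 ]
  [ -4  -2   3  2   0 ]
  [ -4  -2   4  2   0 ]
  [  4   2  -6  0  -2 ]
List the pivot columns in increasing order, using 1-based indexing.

R1 -> -1/2·R1
  [  1  1/2  -3/2  0   0 ]
  [ -4   -2     3  2   0 ]
  [ -4   -2     4  2   0 ]
  [  4    2    -6  0  -2 ]
R2 -> R2 + 4·R1
  [  1  1/2  -3/2  0   0 ]
  [  0    0    -3  2   0 ]
  [ -4   -2     4  2   0 ]
  [  4    2    -6  0  -2 ]
R3 -> R3 + 4·R1
  [ 1  1/2  -3/2  0   0 ]
  [ 0    0    -3  2   0 ]
  [ 0    0    -2  2   0 ]
  [ 4    2    -6  0  -2 ]
R4 -> R4 − 4·R1
  [ 1  1/2  -3/2  0   0 ]
  [ 0    0    -3  2   0 ]
  [ 0    0    -2  2   0 ]
  [ 0    0     0  0  -2 ]
R2 -> -1/3·R2
  [ 1  1/2  -3/2     0   0 ]
  [ 0    0     1  -2/3   0 ]
  [ 0    0    -2     2   0 ]
  [ 0    0     0     0  -2 ]
R3 -> R3 + 2·R2
  [ 1  1/2  -3/2     0   0 ]
  [ 0    0     1  -2/3   0 ]
  [ 0    0     0   2/3   0 ]
  [ 0    0     0     0  -2 ]
R3 -> 3/2·R3
  [ 1  1/2  -3/2     0   0 ]
  [ 0    0     1  -2/3   0 ]
  [ 0    0     0     1   0 ]
  [ 0    0     0     0  -2 ]
R4 -> -1/2·R4
  [ 1  1/2  -3/2     0  0 ]
  [ 0    0     1  -2/3  0 ]
  [ 0    0     0     1  0 ]
  [ 0    0     0     0  1 ]
R2 -> R2 + 2/3·R3
  [ 1  1/2  -3/2  0  0 ]
  [ 0    0     1  0  0 ]
  [ 0    0     0  1  0 ]
  [ 0    0     0  0  1 ]
R1 -> R1 + 3/2·R2
  [ 1  1/2  0  0  0 ]
  [ 0    0  1  0  0 ]
  [ 0    0  0  1  0 ]
  [ 0    0  0  0  1 ]
Pivot columns are the columns containing a leading 1.

1, 3, 4, 5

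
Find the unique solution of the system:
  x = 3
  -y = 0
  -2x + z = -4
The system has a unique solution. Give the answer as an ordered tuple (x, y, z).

Form the augmented matrix and row-reduce:
  [  1   0  0  |   3 ]
  [  0  -1  0  |   0 ]
  [ -2   0  1  |  -4 ]
r3 → r3 + 2·r1
  [ 1   0  0  |  3 ]
  [ 0  -1  0  |  0 ]
  [ 0   0  1  |  2 ]
r2 → -1·r2
  [ 1  0  0  |  3 ]
  [ 0  1  0  |  0 ]
  [ 0  0  1  |  2 ]
Reading off the last column: x = 3, y = 0, z = 2.

(3, 0, 2)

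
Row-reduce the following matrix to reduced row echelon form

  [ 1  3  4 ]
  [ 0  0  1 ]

r1 → r1 − 4·r2
  [ 1  3  0 ]
  [ 0  0  1 ]

[[1, 3, 0], [0, 0, 1]]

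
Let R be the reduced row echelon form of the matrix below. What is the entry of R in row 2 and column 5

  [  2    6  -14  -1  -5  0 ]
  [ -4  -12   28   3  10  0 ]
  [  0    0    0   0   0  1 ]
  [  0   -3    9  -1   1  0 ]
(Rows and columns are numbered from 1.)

-1/3

R1 -> 1/2·R1
  [  1    3  -7  -1/2  -5/2  0 ]
  [ -4  -12  28     3    10  0 ]
  [  0    0   0     0     0  1 ]
  [  0   -3   9    -1     1  0 ]
R2 -> R2 + 4·R1
  [ 1   3  -7  -1/2  -5/2  0 ]
  [ 0   0   0     1     0  0 ]
  [ 0   0   0     0     0  1 ]
  [ 0  -3   9    -1     1  0 ]
R2 <=> R4
  [ 1   3  -7  -1/2  -5/2  0 ]
  [ 0  -3   9    -1     1  0 ]
  [ 0   0   0     0     0  1 ]
  [ 0   0   0     1     0  0 ]
R2 -> -1/3·R2
  [ 1  3  -7  -1/2  -5/2  0 ]
  [ 0  1  -3   1/3  -1/3  0 ]
  [ 0  0   0     0     0  1 ]
  [ 0  0   0     1     0  0 ]
R3 <=> R4
  [ 1  3  -7  -1/2  -5/2  0 ]
  [ 0  1  -3   1/3  -1/3  0 ]
  [ 0  0   0     1     0  0 ]
  [ 0  0   0     0     0  1 ]
R2 -> R2 − 1/3·R3
  [ 1  3  -7  -1/2  -5/2  0 ]
  [ 0  1  -3     0  -1/3  0 ]
  [ 0  0   0     1     0  0 ]
  [ 0  0   0     0     0  1 ]
R1 -> R1 + 1/2·R3
  [ 1  3  -7  0  -5/2  0 ]
  [ 0  1  -3  0  -1/3  0 ]
  [ 0  0   0  1     0  0 ]
  [ 0  0   0  0     0  1 ]
R1 -> R1 − 3·R2
  [ 1  0   2  0  -3/2  0 ]
  [ 0  1  -3  0  -1/3  0 ]
  [ 0  0   0  1     0  0 ]
  [ 0  0   0  0     0  1 ]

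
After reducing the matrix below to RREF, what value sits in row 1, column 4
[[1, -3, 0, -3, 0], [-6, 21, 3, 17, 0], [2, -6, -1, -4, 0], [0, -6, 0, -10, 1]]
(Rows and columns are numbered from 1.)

R2 ← R2 + 6·R1
R3 ← R3 − 2·R1
R2 ← 1/3·R2
R4 ← R4 + 6·R2
R3 ← -1·R3
R4 ← R4 − 6·R3
R2 ← R2 − R3
R1 ← R1 + 3·R2

2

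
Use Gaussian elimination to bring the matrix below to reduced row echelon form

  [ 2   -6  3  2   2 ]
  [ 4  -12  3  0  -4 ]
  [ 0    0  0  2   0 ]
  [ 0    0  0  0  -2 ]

Multiply R1 by 1/2.
Subtract 4 times R1 from R2.
Multiply R2 by -1/3.
Multiply R3 by 1/2.
Multiply R4 by -1/2.
Subtract 8/3 times R4 from R2.
Subtract R4 from R1.
Subtract 4/3 times R3 from R2.
Subtract R3 from R1.
Subtract 3/2 times R2 from R1.

[[1, -3, 0, 0, 0], [0, 0, 1, 0, 0], [0, 0, 0, 1, 0], [0, 0, 0, 0, 1]]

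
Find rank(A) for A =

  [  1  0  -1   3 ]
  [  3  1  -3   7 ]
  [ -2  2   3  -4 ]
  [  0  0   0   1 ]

rank = 4

Subtract 3 times r1 from r2.
  [  1  0  -1   3 ]
  [  0  1   0  -2 ]
  [ -2  2   3  -4 ]
  [  0  0   0   1 ]
Add 2 times r1 to r3.
  [ 1  0  -1   3 ]
  [ 0  1   0  -2 ]
  [ 0  2   1   2 ]
  [ 0  0   0   1 ]
Subtract 2 times r2 from r3.
  [ 1  0  -1   3 ]
  [ 0  1   0  -2 ]
  [ 0  0   1   6 ]
  [ 0  0   0   1 ]
Subtract 6 times r4 from r3.
  [ 1  0  -1   3 ]
  [ 0  1   0  -2 ]
  [ 0  0   1   0 ]
  [ 0  0   0   1 ]
Add 2 times r4 to r2.
  [ 1  0  -1  3 ]
  [ 0  1   0  0 ]
  [ 0  0   1  0 ]
  [ 0  0   0  1 ]
Subtract 3 times r4 from r1.
  [ 1  0  -1  0 ]
  [ 0  1   0  0 ]
  [ 0  0   1  0 ]
  [ 0  0   0  1 ]
Add r3 to r1.
  [ 1  0  0  0 ]
  [ 0  1  0  0 ]
  [ 0  0  1  0 ]
  [ 0  0  0  1 ]
The reduced form has 4 nonzero rows.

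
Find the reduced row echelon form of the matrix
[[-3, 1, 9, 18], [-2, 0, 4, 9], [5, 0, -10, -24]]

[[1, 0, -2, 0], [0, 1, 3, 0], [0, 0, 0, 1]]

Multiply r1 by -1/3.
Add 2 times r1 to r2.
Subtract 5 times r1 from r3.
Multiply r2 by -3/2.
Subtract 5/3 times r2 from r3.
Multiply r3 by -2/3.
Subtract 9/2 times r3 from r2.
Add 6 times r3 to r1.
Add 1/3 times r2 to r1.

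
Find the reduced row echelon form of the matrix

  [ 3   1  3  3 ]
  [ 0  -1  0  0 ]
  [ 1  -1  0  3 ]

[[1, 0, 0, 3], [0, 1, 0, 0], [0, 0, 1, -2]]

Multiply R1 by 1/3.
  [ 1  1/3  1  1 ]
  [ 0   -1  0  0 ]
  [ 1   -1  0  3 ]
Subtract R1 from R3.
  [ 1   1/3   1  1 ]
  [ 0    -1   0  0 ]
  [ 0  -4/3  -1  2 ]
Multiply R2 by -1.
  [ 1   1/3   1  1 ]
  [ 0     1   0  0 ]
  [ 0  -4/3  -1  2 ]
Add 4/3 times R2 to R3.
  [ 1  1/3   1  1 ]
  [ 0    1   0  0 ]
  [ 0    0  -1  2 ]
Multiply R3 by -1.
  [ 1  1/3  1   1 ]
  [ 0    1  0   0 ]
  [ 0    0  1  -2 ]
Subtract R3 from R1.
  [ 1  1/3  0   3 ]
  [ 0    1  0   0 ]
  [ 0    0  1  -2 ]
Subtract 1/3 times R2 from R1.
  [ 1  0  0   3 ]
  [ 0  1  0   0 ]
  [ 0  0  1  -2 ]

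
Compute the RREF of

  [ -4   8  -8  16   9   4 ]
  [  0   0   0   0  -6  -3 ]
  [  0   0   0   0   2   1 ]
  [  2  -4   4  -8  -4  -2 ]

[[1, -2, 2, -4, 0, 0], [0, 0, 0, 0, 1, 0], [0, 0, 0, 0, 0, 1], [0, 0, 0, 0, 0, 0]]

Multiply R1 by -1/4.
  [ 1  -2  2  -4  -9/4  -1 ]
  [ 0   0  0   0    -6  -3 ]
  [ 0   0  0   0     2   1 ]
  [ 2  -4  4  -8    -4  -2 ]
Subtract 2 times R1 from R4.
  [ 1  -2  2  -4  -9/4  -1 ]
  [ 0   0  0   0    -6  -3 ]
  [ 0   0  0   0     2   1 ]
  [ 0   0  0   0   1/2   0 ]
Multiply R2 by -1/6.
  [ 1  -2  2  -4  -9/4   -1 ]
  [ 0   0  0   0     1  1/2 ]
  [ 0   0  0   0     2    1 ]
  [ 0   0  0   0   1/2    0 ]
Subtract 2 times R2 from R3.
  [ 1  -2  2  -4  -9/4   -1 ]
  [ 0   0  0   0     1  1/2 ]
  [ 0   0  0   0     0    0 ]
  [ 0   0  0   0   1/2    0 ]
Subtract 1/2 times R2 from R4.
  [ 1  -2  2  -4  -9/4    -1 ]
  [ 0   0  0   0     1   1/2 ]
  [ 0   0  0   0     0     0 ]
  [ 0   0  0   0     0  -1/4 ]
Swap R3 and R4.
  [ 1  -2  2  -4  -9/4    -1 ]
  [ 0   0  0   0     1   1/2 ]
  [ 0   0  0   0     0  -1/4 ]
  [ 0   0  0   0     0     0 ]
Multiply R3 by -4.
  [ 1  -2  2  -4  -9/4   -1 ]
  [ 0   0  0   0     1  1/2 ]
  [ 0   0  0   0     0    1 ]
  [ 0   0  0   0     0    0 ]
Subtract 1/2 times R3 from R2.
  [ 1  -2  2  -4  -9/4  -1 ]
  [ 0   0  0   0     1   0 ]
  [ 0   0  0   0     0   1 ]
  [ 0   0  0   0     0   0 ]
Add R3 to R1.
  [ 1  -2  2  -4  -9/4  0 ]
  [ 0   0  0   0     1  0 ]
  [ 0   0  0   0     0  1 ]
  [ 0   0  0   0     0  0 ]
Add 9/4 times R2 to R1.
  [ 1  -2  2  -4  0  0 ]
  [ 0   0  0   0  1  0 ]
  [ 0   0  0   0  0  1 ]
  [ 0   0  0   0  0  0 ]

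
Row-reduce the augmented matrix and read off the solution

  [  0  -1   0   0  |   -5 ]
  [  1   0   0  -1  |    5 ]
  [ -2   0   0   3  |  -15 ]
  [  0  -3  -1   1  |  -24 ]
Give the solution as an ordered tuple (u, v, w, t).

Swap R1 and R2.
  [  1   0   0  -1  |    5 ]
  [  0  -1   0   0  |   -5 ]
  [ -2   0   0   3  |  -15 ]
  [  0  -3  -1   1  |  -24 ]
Add 2 times R1 to R3.
  [ 1   0   0  -1  |    5 ]
  [ 0  -1   0   0  |   -5 ]
  [ 0   0   0   1  |   -5 ]
  [ 0  -3  -1   1  |  -24 ]
Multiply R2 by -1.
  [ 1   0   0  -1  |    5 ]
  [ 0   1   0   0  |    5 ]
  [ 0   0   0   1  |   -5 ]
  [ 0  -3  -1   1  |  -24 ]
Add 3 times R2 to R4.
  [ 1  0   0  -1  |   5 ]
  [ 0  1   0   0  |   5 ]
  [ 0  0   0   1  |  -5 ]
  [ 0  0  -1   1  |  -9 ]
Swap R3 and R4.
  [ 1  0   0  -1  |   5 ]
  [ 0  1   0   0  |   5 ]
  [ 0  0  -1   1  |  -9 ]
  [ 0  0   0   1  |  -5 ]
Multiply R3 by -1.
  [ 1  0  0  -1  |   5 ]
  [ 0  1  0   0  |   5 ]
  [ 0  0  1  -1  |   9 ]
  [ 0  0  0   1  |  -5 ]
Add R4 to R3.
  [ 1  0  0  -1  |   5 ]
  [ 0  1  0   0  |   5 ]
  [ 0  0  1   0  |   4 ]
  [ 0  0  0   1  |  -5 ]
Add R4 to R1.
  [ 1  0  0  0  |   0 ]
  [ 0  1  0  0  |   5 ]
  [ 0  0  1  0  |   4 ]
  [ 0  0  0  1  |  -5 ]
Reading off the last column: u = 0, v = 5, w = 4, t = -5.

(0, 5, 4, -5)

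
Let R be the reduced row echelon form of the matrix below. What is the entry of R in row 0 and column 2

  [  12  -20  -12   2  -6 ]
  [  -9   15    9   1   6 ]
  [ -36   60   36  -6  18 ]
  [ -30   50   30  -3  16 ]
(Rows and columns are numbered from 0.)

-1

R1 ← 1/12·R1
R2 ← R2 + 9·R1
R3 ← R3 + 36·R1
R4 ← R4 + 30·R1
R2 ← 2/5·R2
R4 ← R4 − 2·R2
R3 <-> R4
R3 ← -5·R3
R2 ← R2 − 3/5·R3
R1 ← R1 + 1/2·R3
R1 ← R1 − 1/6·R2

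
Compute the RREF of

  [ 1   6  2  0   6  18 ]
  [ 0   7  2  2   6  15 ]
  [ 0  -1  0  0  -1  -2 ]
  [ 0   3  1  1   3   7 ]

R2 := 1/7·R2
  [ 1   6    2    0    6    18 ]
  [ 0   1  2/7  2/7  6/7  15/7 ]
  [ 0  -1    0    0   -1    -2 ]
  [ 0   3    1    1    3     7 ]
R3 := R3 + R2
  [ 1  6    2    0     6    18 ]
  [ 0  1  2/7  2/7   6/7  15/7 ]
  [ 0  0  2/7  2/7  -1/7   1/7 ]
  [ 0  3    1    1     3     7 ]
R4 := R4 − 3·R2
  [ 1  6    2    0     6    18 ]
  [ 0  1  2/7  2/7   6/7  15/7 ]
  [ 0  0  2/7  2/7  -1/7   1/7 ]
  [ 0  0  1/7  1/7   3/7   4/7 ]
R3 := 7/2·R3
  [ 1  6    2    0     6    18 ]
  [ 0  1  2/7  2/7   6/7  15/7 ]
  [ 0  0    1    1  -1/2   1/2 ]
  [ 0  0  1/7  1/7   3/7   4/7 ]
R4 := R4 − 1/7·R3
  [ 1  6    2    0     6    18 ]
  [ 0  1  2/7  2/7   6/7  15/7 ]
  [ 0  0    1    1  -1/2   1/2 ]
  [ 0  0    0    0   1/2   1/2 ]
R4 := 2·R4
  [ 1  6    2    0     6    18 ]
  [ 0  1  2/7  2/7   6/7  15/7 ]
  [ 0  0    1    1  -1/2   1/2 ]
  [ 0  0    0    0     1     1 ]
R3 := R3 + 1/2·R4
  [ 1  6    2    0    6    18 ]
  [ 0  1  2/7  2/7  6/7  15/7 ]
  [ 0  0    1    1    0     1 ]
  [ 0  0    0    0    1     1 ]
R2 := R2 − 6/7·R4
  [ 1  6    2    0  6   18 ]
  [ 0  1  2/7  2/7  0  9/7 ]
  [ 0  0    1    1  0    1 ]
  [ 0  0    0    0  1    1 ]
R1 := R1 − 6·R4
  [ 1  6    2    0  0   12 ]
  [ 0  1  2/7  2/7  0  9/7 ]
  [ 0  0    1    1  0    1 ]
  [ 0  0    0    0  1    1 ]
R2 := R2 − 2/7·R3
  [ 1  6  2  0  0  12 ]
  [ 0  1  0  0  0   1 ]
  [ 0  0  1  1  0   1 ]
  [ 0  0  0  0  1   1 ]
R1 := R1 − 2·R3
  [ 1  6  0  -2  0  10 ]
  [ 0  1  0   0  0   1 ]
  [ 0  0  1   1  0   1 ]
  [ 0  0  0   0  1   1 ]
R1 := R1 − 6·R2
  [ 1  0  0  -2  0  4 ]
  [ 0  1  0   0  0  1 ]
  [ 0  0  1   1  0  1 ]
  [ 0  0  0   0  1  1 ]

[[1, 0, 0, -2, 0, 4], [0, 1, 0, 0, 0, 1], [0, 0, 1, 1, 0, 1], [0, 0, 0, 0, 1, 1]]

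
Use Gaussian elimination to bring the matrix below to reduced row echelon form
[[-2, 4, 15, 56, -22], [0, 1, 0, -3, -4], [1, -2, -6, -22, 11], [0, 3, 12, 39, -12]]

Multiply ρ1 by -1/2.
  [ 1  -2  -15/2  -28   11 ]
  [ 0   1      0   -3   -4 ]
  [ 1  -2     -6  -22   11 ]
  [ 0   3     12   39  -12 ]
Subtract ρ1 from ρ3.
  [ 1  -2  -15/2  -28   11 ]
  [ 0   1      0   -3   -4 ]
  [ 0   0    3/2    6    0 ]
  [ 0   3     12   39  -12 ]
Subtract 3 times ρ2 from ρ4.
  [ 1  -2  -15/2  -28  11 ]
  [ 0   1      0   -3  -4 ]
  [ 0   0    3/2    6   0 ]
  [ 0   0     12   48   0 ]
Multiply ρ3 by 2/3.
  [ 1  -2  -15/2  -28  11 ]
  [ 0   1      0   -3  -4 ]
  [ 0   0      1    4   0 ]
  [ 0   0     12   48   0 ]
Subtract 12 times ρ3 from ρ4.
  [ 1  -2  -15/2  -28  11 ]
  [ 0   1      0   -3  -4 ]
  [ 0   0      1    4   0 ]
  [ 0   0      0    0   0 ]
Add 15/2 times ρ3 to ρ1.
  [ 1  -2  0   2  11 ]
  [ 0   1  0  -3  -4 ]
  [ 0   0  1   4   0 ]
  [ 0   0  0   0   0 ]
Add 2 times ρ2 to ρ1.
  [ 1  0  0  -4   3 ]
  [ 0  1  0  -3  -4 ]
  [ 0  0  1   4   0 ]
  [ 0  0  0   0   0 ]

[[1, 0, 0, -4, 3], [0, 1, 0, -3, -4], [0, 0, 1, 4, 0], [0, 0, 0, 0, 0]]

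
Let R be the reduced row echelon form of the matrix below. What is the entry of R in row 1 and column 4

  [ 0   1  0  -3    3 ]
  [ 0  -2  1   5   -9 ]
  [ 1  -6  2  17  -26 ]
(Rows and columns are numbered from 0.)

R1 <-> R3
  [ 1  -6  2  17  -26 ]
  [ 0  -2  1   5   -9 ]
  [ 0   1  0  -3    3 ]
R2 → -1/2·R2
  [ 1  -6     2    17  -26 ]
  [ 0   1  -1/2  -5/2  9/2 ]
  [ 0   1     0    -3    3 ]
R3 → R3 − R2
  [ 1  -6     2    17   -26 ]
  [ 0   1  -1/2  -5/2   9/2 ]
  [ 0   0   1/2  -1/2  -3/2 ]
R3 → 2·R3
  [ 1  -6     2    17  -26 ]
  [ 0   1  -1/2  -5/2  9/2 ]
  [ 0   0     1    -1   -3 ]
R2 → R2 + 1/2·R3
  [ 1  -6  2  17  -26 ]
  [ 0   1  0  -3    3 ]
  [ 0   0  1  -1   -3 ]
R1 → R1 − 2·R3
  [ 1  -6  0  19  -20 ]
  [ 0   1  0  -3    3 ]
  [ 0   0  1  -1   -3 ]
R1 → R1 + 6·R2
  [ 1  0  0   1  -2 ]
  [ 0  1  0  -3   3 ]
  [ 0  0  1  -1  -3 ]

3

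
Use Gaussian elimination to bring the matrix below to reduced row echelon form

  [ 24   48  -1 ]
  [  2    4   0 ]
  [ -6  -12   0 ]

R1 := 1/24·R1
R2 := R2 − 2·R1
R3 := R3 + 6·R1
R2 := 12·R2
R3 := R3 + 1/4·R2
R1 := R1 + 1/24·R2

[[1, 2, 0], [0, 0, 1], [0, 0, 0]]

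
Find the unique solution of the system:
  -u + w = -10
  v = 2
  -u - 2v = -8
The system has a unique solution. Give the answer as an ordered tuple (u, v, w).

(4, 2, -6)

Form the augmented matrix and row-reduce:
  [ -1   0  1  |  -10 ]
  [  0   1  0  |    2 ]
  [ -1  -2  0  |   -8 ]
ρ1 := -1·ρ1
  [  1   0  -1  |  10 ]
  [  0   1   0  |   2 ]
  [ -1  -2   0  |  -8 ]
ρ3 := ρ3 + ρ1
  [ 1   0  -1  |  10 ]
  [ 0   1   0  |   2 ]
  [ 0  -2  -1  |   2 ]
ρ3 := ρ3 + 2·ρ2
  [ 1  0  -1  |  10 ]
  [ 0  1   0  |   2 ]
  [ 0  0  -1  |   6 ]
ρ3 := -1·ρ3
  [ 1  0  -1  |  10 ]
  [ 0  1   0  |   2 ]
  [ 0  0   1  |  -6 ]
ρ1 := ρ1 + ρ3
  [ 1  0  0  |   4 ]
  [ 0  1  0  |   2 ]
  [ 0  0  1  |  -6 ]
Reading off the last column: u = 4, v = 2, w = -6.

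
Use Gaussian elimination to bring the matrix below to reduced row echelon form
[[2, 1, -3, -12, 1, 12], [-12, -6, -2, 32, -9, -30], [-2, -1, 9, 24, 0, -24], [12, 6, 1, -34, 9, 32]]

[[1, 1/2, 0, -3, 0, 0], [0, 0, 1, 2, 0, 0], [0, 0, 0, 0, 1, 0], [0, 0, 0, 0, 0, 1]]

ρ1 -> 1/2·ρ1
  [   1  1/2  -3/2   -6  1/2    6 ]
  [ -12   -6    -2   32   -9  -30 ]
  [  -2   -1     9   24    0  -24 ]
  [  12    6     1  -34    9   32 ]
ρ2 -> ρ2 + 12·ρ1
  [  1  1/2  -3/2   -6  1/2    6 ]
  [  0    0   -20  -40   -3   42 ]
  [ -2   -1     9   24    0  -24 ]
  [ 12    6     1  -34    9   32 ]
ρ3 -> ρ3 + 2·ρ1
  [  1  1/2  -3/2   -6  1/2    6 ]
  [  0    0   -20  -40   -3   42 ]
  [  0    0     6   12    1  -12 ]
  [ 12    6     1  -34    9   32 ]
ρ4 -> ρ4 − 12·ρ1
  [ 1  1/2  -3/2   -6  1/2    6 ]
  [ 0    0   -20  -40   -3   42 ]
  [ 0    0     6   12    1  -12 ]
  [ 0    0    19   38    3  -40 ]
ρ2 -> -1/20·ρ2
  [ 1  1/2  -3/2  -6   1/2       6 ]
  [ 0    0     1   2  3/20  -21/10 ]
  [ 0    0     6  12     1     -12 ]
  [ 0    0    19  38     3     -40 ]
ρ3 -> ρ3 − 6·ρ2
  [ 1  1/2  -3/2  -6   1/2       6 ]
  [ 0    0     1   2  3/20  -21/10 ]
  [ 0    0     0   0  1/10     3/5 ]
  [ 0    0    19  38     3     -40 ]
ρ4 -> ρ4 − 19·ρ2
  [ 1  1/2  -3/2  -6   1/2       6 ]
  [ 0    0     1   2  3/20  -21/10 ]
  [ 0    0     0   0  1/10     3/5 ]
  [ 0    0     0   0  3/20   -1/10 ]
ρ3 -> 10·ρ3
  [ 1  1/2  -3/2  -6   1/2       6 ]
  [ 0    0     1   2  3/20  -21/10 ]
  [ 0    0     0   0     1       6 ]
  [ 0    0     0   0  3/20   -1/10 ]
ρ4 -> ρ4 − 3/20·ρ3
  [ 1  1/2  -3/2  -6   1/2       6 ]
  [ 0    0     1   2  3/20  -21/10 ]
  [ 0    0     0   0     1       6 ]
  [ 0    0     0   0     0      -1 ]
ρ4 -> -1·ρ4
  [ 1  1/2  -3/2  -6   1/2       6 ]
  [ 0    0     1   2  3/20  -21/10 ]
  [ 0    0     0   0     1       6 ]
  [ 0    0     0   0     0       1 ]
ρ3 -> ρ3 − 6·ρ4
  [ 1  1/2  -3/2  -6   1/2       6 ]
  [ 0    0     1   2  3/20  -21/10 ]
  [ 0    0     0   0     1       0 ]
  [ 0    0     0   0     0       1 ]
ρ2 -> ρ2 + 21/10·ρ4
  [ 1  1/2  -3/2  -6   1/2  6 ]
  [ 0    0     1   2  3/20  0 ]
  [ 0    0     0   0     1  0 ]
  [ 0    0     0   0     0  1 ]
ρ1 -> ρ1 − 6·ρ4
  [ 1  1/2  -3/2  -6   1/2  0 ]
  [ 0    0     1   2  3/20  0 ]
  [ 0    0     0   0     1  0 ]
  [ 0    0     0   0     0  1 ]
ρ2 -> ρ2 − 3/20·ρ3
  [ 1  1/2  -3/2  -6  1/2  0 ]
  [ 0    0     1   2    0  0 ]
  [ 0    0     0   0    1  0 ]
  [ 0    0     0   0    0  1 ]
ρ1 -> ρ1 − 1/2·ρ3
  [ 1  1/2  -3/2  -6  0  0 ]
  [ 0    0     1   2  0  0 ]
  [ 0    0     0   0  1  0 ]
  [ 0    0     0   0  0  1 ]
ρ1 -> ρ1 + 3/2·ρ2
  [ 1  1/2  0  -3  0  0 ]
  [ 0    0  1   2  0  0 ]
  [ 0    0  0   0  1  0 ]
  [ 0    0  0   0  0  1 ]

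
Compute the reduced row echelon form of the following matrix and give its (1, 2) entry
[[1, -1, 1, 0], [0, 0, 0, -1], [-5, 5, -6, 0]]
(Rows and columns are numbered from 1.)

r3 → r3 + 5·r1
  [ 1  -1   1   0 ]
  [ 0   0   0  -1 ]
  [ 0   0  -1   0 ]
r2 <-> r3
  [ 1  -1   1   0 ]
  [ 0   0  -1   0 ]
  [ 0   0   0  -1 ]
r2 → -1·r2
  [ 1  -1  1   0 ]
  [ 0   0  1   0 ]
  [ 0   0  0  -1 ]
r3 → -1·r3
  [ 1  -1  1  0 ]
  [ 0   0  1  0 ]
  [ 0   0  0  1 ]
r1 → r1 − r2
  [ 1  -1  0  0 ]
  [ 0   0  1  0 ]
  [ 0   0  0  1 ]

-1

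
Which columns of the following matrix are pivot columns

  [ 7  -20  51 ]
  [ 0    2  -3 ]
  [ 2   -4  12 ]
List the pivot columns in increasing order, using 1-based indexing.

1, 2

Multiply ρ1 by 1/7.
  [ 1  -20/7  51/7 ]
  [ 0      2    -3 ]
  [ 2     -4    12 ]
Subtract 2 times ρ1 from ρ3.
  [ 1  -20/7   51/7 ]
  [ 0      2     -3 ]
  [ 0   12/7  -18/7 ]
Multiply ρ2 by 1/2.
  [ 1  -20/7   51/7 ]
  [ 0      1   -3/2 ]
  [ 0   12/7  -18/7 ]
Subtract 12/7 times ρ2 from ρ3.
  [ 1  -20/7  51/7 ]
  [ 0      1  -3/2 ]
  [ 0      0     0 ]
Add 20/7 times ρ2 to ρ1.
  [ 1  0     3 ]
  [ 0  1  -3/2 ]
  [ 0  0     0 ]
Pivot columns are the columns containing a leading 1.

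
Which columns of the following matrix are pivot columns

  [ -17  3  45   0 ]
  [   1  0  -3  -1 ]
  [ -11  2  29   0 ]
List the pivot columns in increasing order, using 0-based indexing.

R1 ← -1/17·R1
  [   1  -3/17  -45/17   0 ]
  [   1      0      -3  -1 ]
  [ -11      2      29   0 ]
R2 ← R2 − R1
  [   1  -3/17  -45/17   0 ]
  [   0   3/17   -6/17  -1 ]
  [ -11      2      29   0 ]
R3 ← R3 + 11·R1
  [ 1  -3/17  -45/17   0 ]
  [ 0   3/17   -6/17  -1 ]
  [ 0   1/17   -2/17   0 ]
R2 ← 17/3·R2
  [ 1  -3/17  -45/17      0 ]
  [ 0      1      -2  -17/3 ]
  [ 0   1/17   -2/17      0 ]
R3 ← R3 − 1/17·R2
  [ 1  -3/17  -45/17      0 ]
  [ 0      1      -2  -17/3 ]
  [ 0      0       0    1/3 ]
R3 ← 3·R3
  [ 1  -3/17  -45/17      0 ]
  [ 0      1      -2  -17/3 ]
  [ 0      0       0      1 ]
R2 ← R2 + 17/3·R3
  [ 1  -3/17  -45/17  0 ]
  [ 0      1      -2  0 ]
  [ 0      0       0  1 ]
R1 ← R1 + 3/17·R2
  [ 1  0  -3  0 ]
  [ 0  1  -2  0 ]
  [ 0  0   0  1 ]
Pivot columns are the columns containing a leading 1.

0, 1, 3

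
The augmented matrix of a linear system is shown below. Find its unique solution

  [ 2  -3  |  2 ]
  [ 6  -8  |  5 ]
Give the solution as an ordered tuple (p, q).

Multiply r1 by 1/2.
Subtract 6 times r1 from r2.
Add 3/2 times r2 to r1.
Reading off the last column: p = -1/2, q = -1.

(-1/2, -1)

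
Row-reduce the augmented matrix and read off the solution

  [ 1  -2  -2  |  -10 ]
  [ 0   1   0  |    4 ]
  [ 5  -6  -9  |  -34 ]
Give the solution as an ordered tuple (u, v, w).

r3 → r3 − 5·r1
  [ 1  -2  -2  |  -10 ]
  [ 0   1   0  |    4 ]
  [ 0   4   1  |   16 ]
r3 → r3 − 4·r2
  [ 1  -2  -2  |  -10 ]
  [ 0   1   0  |    4 ]
  [ 0   0   1  |    0 ]
r1 → r1 + 2·r3
  [ 1  -2  0  |  -10 ]
  [ 0   1  0  |    4 ]
  [ 0   0  1  |    0 ]
r1 → r1 + 2·r2
  [ 1  0  0  |  -2 ]
  [ 0  1  0  |   4 ]
  [ 0  0  1  |   0 ]
Reading off the last column: u = -2, v = 4, w = 0.

(-2, 4, 0)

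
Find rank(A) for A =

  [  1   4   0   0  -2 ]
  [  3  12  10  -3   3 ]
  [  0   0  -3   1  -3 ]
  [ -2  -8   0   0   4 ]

ρ2 := ρ2 − 3·ρ1
  [  1   4   0   0  -2 ]
  [  0   0  10  -3   9 ]
  [  0   0  -3   1  -3 ]
  [ -2  -8   0   0   4 ]
ρ4 := ρ4 + 2·ρ1
  [ 1  4   0   0  -2 ]
  [ 0  0  10  -3   9 ]
  [ 0  0  -3   1  -3 ]
  [ 0  0   0   0   0 ]
ρ2 := 1/10·ρ2
  [ 1  4   0      0    -2 ]
  [ 0  0   1  -3/10  9/10 ]
  [ 0  0  -3      1    -3 ]
  [ 0  0   0      0     0 ]
ρ3 := ρ3 + 3·ρ2
  [ 1  4  0      0     -2 ]
  [ 0  0  1  -3/10   9/10 ]
  [ 0  0  0   1/10  -3/10 ]
  [ 0  0  0      0      0 ]
ρ3 := 10·ρ3
  [ 1  4  0      0    -2 ]
  [ 0  0  1  -3/10  9/10 ]
  [ 0  0  0      1    -3 ]
  [ 0  0  0      0     0 ]
ρ2 := ρ2 + 3/10·ρ3
  [ 1  4  0  0  -2 ]
  [ 0  0  1  0   0 ]
  [ 0  0  0  1  -3 ]
  [ 0  0  0  0   0 ]
The reduced form has 3 nonzero rows.

rank = 3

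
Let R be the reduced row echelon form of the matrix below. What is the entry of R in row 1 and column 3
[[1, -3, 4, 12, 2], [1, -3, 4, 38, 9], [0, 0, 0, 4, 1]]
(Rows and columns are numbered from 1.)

4

R2 := R2 − R1
R2 := 1/26·R2
R3 := R3 − 4·R2
R3 := -13·R3
R2 := R2 − 7/26·R3
R1 := R1 − 2·R3
R1 := R1 − 12·R2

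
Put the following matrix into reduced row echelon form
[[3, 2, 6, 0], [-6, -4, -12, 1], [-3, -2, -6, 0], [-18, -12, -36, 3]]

R1 := 1/3·R1
  [   1  2/3    2  0 ]
  [  -6   -4  -12  1 ]
  [  -3   -2   -6  0 ]
  [ -18  -12  -36  3 ]
R2 := R2 + 6·R1
  [   1  2/3    2  0 ]
  [   0    0    0  1 ]
  [  -3   -2   -6  0 ]
  [ -18  -12  -36  3 ]
R3 := R3 + 3·R1
  [   1  2/3    2  0 ]
  [   0    0    0  1 ]
  [   0    0    0  0 ]
  [ -18  -12  -36  3 ]
R4 := R4 + 18·R1
  [ 1  2/3  2  0 ]
  [ 0    0  0  1 ]
  [ 0    0  0  0 ]
  [ 0    0  0  3 ]
R4 := R4 − 3·R2
  [ 1  2/3  2  0 ]
  [ 0    0  0  1 ]
  [ 0    0  0  0 ]
  [ 0    0  0  0 ]

[[1, 2/3, 2, 0], [0, 0, 0, 1], [0, 0, 0, 0], [0, 0, 0, 0]]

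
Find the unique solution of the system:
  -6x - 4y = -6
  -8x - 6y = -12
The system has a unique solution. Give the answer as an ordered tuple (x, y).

(-3, 6)

Form the augmented matrix and row-reduce:
  [ -6  -4  |   -6 ]
  [ -8  -6  |  -12 ]
ρ1 ← -1/6·ρ1
  [  1  2/3  |    1 ]
  [ -8   -6  |  -12 ]
ρ2 ← ρ2 + 8·ρ1
  [ 1   2/3  |   1 ]
  [ 0  -2/3  |  -4 ]
ρ2 ← -3/2·ρ2
  [ 1  2/3  |  1 ]
  [ 0    1  |  6 ]
ρ1 ← ρ1 − 2/3·ρ2
  [ 1  0  |  -3 ]
  [ 0  1  |   6 ]
Reading off the last column: x = -3, y = 6.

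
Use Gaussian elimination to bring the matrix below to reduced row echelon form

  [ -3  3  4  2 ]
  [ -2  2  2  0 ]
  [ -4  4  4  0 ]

[[1, -1, 0, 2], [0, 0, 1, 2], [0, 0, 0, 0]]

R1 ← -1/3·R1
R2 ← R2 + 2·R1
R3 ← R3 + 4·R1
R2 ← -3/2·R2
R3 ← R3 + 4/3·R2
R1 ← R1 + 4/3·R2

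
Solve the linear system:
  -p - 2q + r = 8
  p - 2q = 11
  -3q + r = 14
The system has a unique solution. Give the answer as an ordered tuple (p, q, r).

(1, -5, -1)

Form the augmented matrix and row-reduce:
  [ -1  -2  1  |   8 ]
  [  1  -2  0  |  11 ]
  [  0  -3  1  |  14 ]
r1 -> -1·r1
  [ 1   2  -1  |  -8 ]
  [ 1  -2   0  |  11 ]
  [ 0  -3   1  |  14 ]
r2 -> r2 − r1
  [ 1   2  -1  |  -8 ]
  [ 0  -4   1  |  19 ]
  [ 0  -3   1  |  14 ]
r2 -> -1/4·r2
  [ 1   2    -1  |     -8 ]
  [ 0   1  -1/4  |  -19/4 ]
  [ 0  -3     1  |     14 ]
r3 -> r3 + 3·r2
  [ 1  2    -1  |     -8 ]
  [ 0  1  -1/4  |  -19/4 ]
  [ 0  0   1/4  |   -1/4 ]
r3 -> 4·r3
  [ 1  2    -1  |     -8 ]
  [ 0  1  -1/4  |  -19/4 ]
  [ 0  0     1  |     -1 ]
r2 -> r2 + 1/4·r3
  [ 1  2  -1  |  -8 ]
  [ 0  1   0  |  -5 ]
  [ 0  0   1  |  -1 ]
r1 -> r1 + r3
  [ 1  2  0  |  -9 ]
  [ 0  1  0  |  -5 ]
  [ 0  0  1  |  -1 ]
r1 -> r1 − 2·r2
  [ 1  0  0  |   1 ]
  [ 0  1  0  |  -5 ]
  [ 0  0  1  |  -1 ]
Reading off the last column: p = 1, q = -5, r = -1.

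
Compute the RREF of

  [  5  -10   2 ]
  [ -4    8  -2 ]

[[1, -2, 0], [0, 0, 1]]

Multiply R1 by 1/5.
  [  1  -2  2/5 ]
  [ -4   8   -2 ]
Add 4 times R1 to R2.
  [ 1  -2   2/5 ]
  [ 0   0  -2/5 ]
Multiply R2 by -5/2.
  [ 1  -2  2/5 ]
  [ 0   0    1 ]
Subtract 2/5 times R2 from R1.
  [ 1  -2  0 ]
  [ 0   0  1 ]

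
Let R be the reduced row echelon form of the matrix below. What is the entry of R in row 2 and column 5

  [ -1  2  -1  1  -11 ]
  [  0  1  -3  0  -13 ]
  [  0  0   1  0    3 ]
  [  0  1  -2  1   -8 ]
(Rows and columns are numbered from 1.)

Multiply r1 by -1.
  [ 1  -2   1  -1   11 ]
  [ 0   1  -3   0  -13 ]
  [ 0   0   1   0    3 ]
  [ 0   1  -2   1   -8 ]
Subtract r2 from r4.
  [ 1  -2   1  -1   11 ]
  [ 0   1  -3   0  -13 ]
  [ 0   0   1   0    3 ]
  [ 0   0   1   1    5 ]
Subtract r3 from r4.
  [ 1  -2   1  -1   11 ]
  [ 0   1  -3   0  -13 ]
  [ 0   0   1   0    3 ]
  [ 0   0   0   1    2 ]
Add r4 to r1.
  [ 1  -2   1  0   13 ]
  [ 0   1  -3  0  -13 ]
  [ 0   0   1  0    3 ]
  [ 0   0   0  1    2 ]
Add 3 times r3 to r2.
  [ 1  -2  1  0  13 ]
  [ 0   1  0  0  -4 ]
  [ 0   0  1  0   3 ]
  [ 0   0  0  1   2 ]
Subtract r3 from r1.
  [ 1  -2  0  0  10 ]
  [ 0   1  0  0  -4 ]
  [ 0   0  1  0   3 ]
  [ 0   0  0  1   2 ]
Add 2 times r2 to r1.
  [ 1  0  0  0   2 ]
  [ 0  1  0  0  -4 ]
  [ 0  0  1  0   3 ]
  [ 0  0  0  1   2 ]

-4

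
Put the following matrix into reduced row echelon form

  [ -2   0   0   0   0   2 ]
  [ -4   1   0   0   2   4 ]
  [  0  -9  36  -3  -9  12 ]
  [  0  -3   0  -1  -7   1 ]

r1 ← -1/2·r1
  [  1   0   0   0   0  -1 ]
  [ -4   1   0   0   2   4 ]
  [  0  -9  36  -3  -9  12 ]
  [  0  -3   0  -1  -7   1 ]
r2 ← r2 + 4·r1
  [ 1   0   0   0   0  -1 ]
  [ 0   1   0   0   2   0 ]
  [ 0  -9  36  -3  -9  12 ]
  [ 0  -3   0  -1  -7   1 ]
r3 ← r3 + 9·r2
  [ 1   0   0   0   0  -1 ]
  [ 0   1   0   0   2   0 ]
  [ 0   0  36  -3   9  12 ]
  [ 0  -3   0  -1  -7   1 ]
r4 ← r4 + 3·r2
  [ 1  0   0   0   0  -1 ]
  [ 0  1   0   0   2   0 ]
  [ 0  0  36  -3   9  12 ]
  [ 0  0   0  -1  -1   1 ]
r3 ← 1/36·r3
  [ 1  0  0      0    0   -1 ]
  [ 0  1  0      0    2    0 ]
  [ 0  0  1  -1/12  1/4  1/3 ]
  [ 0  0  0     -1   -1    1 ]
r4 ← -1·r4
  [ 1  0  0      0    0   -1 ]
  [ 0  1  0      0    2    0 ]
  [ 0  0  1  -1/12  1/4  1/3 ]
  [ 0  0  0      1    1   -1 ]
r3 ← r3 + 1/12·r4
  [ 1  0  0  0    0   -1 ]
  [ 0  1  0  0    2    0 ]
  [ 0  0  1  0  1/3  1/4 ]
  [ 0  0  0  1    1   -1 ]

[[1, 0, 0, 0, 0, -1], [0, 1, 0, 0, 2, 0], [0, 0, 1, 0, 1/3, 1/4], [0, 0, 0, 1, 1, -1]]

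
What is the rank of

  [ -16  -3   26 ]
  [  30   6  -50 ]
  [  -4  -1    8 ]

rank = 3

Multiply r1 by -1/16.
Subtract 30 times r1 from r2.
Add 4 times r1 to r3.
Multiply r2 by 8/3.
Add 1/4 times r2 to r3.
Multiply r3 by 3/2.
Add 10/3 times r3 to r2.
Add 13/8 times r3 to r1.
Subtract 3/16 times r2 from r1.
The reduced form has 3 nonzero rows.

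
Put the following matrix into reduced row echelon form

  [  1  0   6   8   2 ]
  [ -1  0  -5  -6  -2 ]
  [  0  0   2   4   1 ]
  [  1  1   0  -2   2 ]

[[1, 0, 0, -4, 0], [0, 1, 0, 2, 0], [0, 0, 1, 2, 0], [0, 0, 0, 0, 1]]

R2 := R2 + R1
R4 := R4 − R1
R2 ↔ R4
R3 := 1/2·R3
R4 := R4 − R3
R4 := -2·R4
R3 := R3 − 1/2·R4
R1 := R1 − 2·R4
R2 := R2 + 6·R3
R1 := R1 − 6·R3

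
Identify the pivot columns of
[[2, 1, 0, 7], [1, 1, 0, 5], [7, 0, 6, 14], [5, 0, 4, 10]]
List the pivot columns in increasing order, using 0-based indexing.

ρ1 ← 1/2·ρ1
  [ 1  1/2  0  7/2 ]
  [ 1    1  0    5 ]
  [ 7    0  6   14 ]
  [ 5    0  4   10 ]
ρ2 ← ρ2 − ρ1
  [ 1  1/2  0  7/2 ]
  [ 0  1/2  0  3/2 ]
  [ 7    0  6   14 ]
  [ 5    0  4   10 ]
ρ3 ← ρ3 − 7·ρ1
  [ 1   1/2  0    7/2 ]
  [ 0   1/2  0    3/2 ]
  [ 0  -7/2  6  -21/2 ]
  [ 5     0  4     10 ]
ρ4 ← ρ4 − 5·ρ1
  [ 1   1/2  0    7/2 ]
  [ 0   1/2  0    3/2 ]
  [ 0  -7/2  6  -21/2 ]
  [ 0  -5/2  4  -15/2 ]
ρ2 ← 2·ρ2
  [ 1   1/2  0    7/2 ]
  [ 0     1  0      3 ]
  [ 0  -7/2  6  -21/2 ]
  [ 0  -5/2  4  -15/2 ]
ρ3 ← ρ3 + 7/2·ρ2
  [ 1   1/2  0    7/2 ]
  [ 0     1  0      3 ]
  [ 0     0  6      0 ]
  [ 0  -5/2  4  -15/2 ]
ρ4 ← ρ4 + 5/2·ρ2
  [ 1  1/2  0  7/2 ]
  [ 0    1  0    3 ]
  [ 0    0  6    0 ]
  [ 0    0  4    0 ]
ρ3 ← 1/6·ρ3
  [ 1  1/2  0  7/2 ]
  [ 0    1  0    3 ]
  [ 0    0  1    0 ]
  [ 0    0  4    0 ]
ρ4 ← ρ4 − 4·ρ3
  [ 1  1/2  0  7/2 ]
  [ 0    1  0    3 ]
  [ 0    0  1    0 ]
  [ 0    0  0    0 ]
ρ1 ← ρ1 − 1/2·ρ2
  [ 1  0  0  2 ]
  [ 0  1  0  3 ]
  [ 0  0  1  0 ]
  [ 0  0  0  0 ]
Pivot columns are the columns containing a leading 1.

0, 1, 2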